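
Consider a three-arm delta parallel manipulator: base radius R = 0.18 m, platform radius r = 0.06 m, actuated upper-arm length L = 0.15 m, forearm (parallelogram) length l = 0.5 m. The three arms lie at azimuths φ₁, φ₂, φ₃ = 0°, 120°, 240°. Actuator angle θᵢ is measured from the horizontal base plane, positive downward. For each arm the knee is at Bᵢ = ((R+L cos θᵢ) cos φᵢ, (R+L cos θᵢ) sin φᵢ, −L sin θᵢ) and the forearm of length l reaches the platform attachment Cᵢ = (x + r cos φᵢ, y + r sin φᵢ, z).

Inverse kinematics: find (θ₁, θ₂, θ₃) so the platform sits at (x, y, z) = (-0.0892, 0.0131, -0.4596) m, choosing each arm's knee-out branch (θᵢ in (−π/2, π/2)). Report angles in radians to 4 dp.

θ₁ = 0.6108, θ₂ = 0.0870, θ₃ = 0.1743

φ1=0.0° → target in arm frame (-0.0892, 0.0131)
  e−x'=0.2092;  (l²−L²−(e−x')²−y'²−z²)/2L = -0.0922
  γ=atan2(-0.4596,0.2092)=-1.1436;  ψ=arccos(-0.1826)=1.7545;  θ1=γ+ψ≈0.6108
φ2=120.0° → target in arm frame (0.0559, 0.0707)
  A=0.0641, B=-0.4596, C=(l²−L²−A²−y'²−z²)/(2L)=0.0239
  √(A²+B²)=0.4640;  θ2 = -1.4323+1.5193 ≈ 0.0870
rotate P by −φ3: (0.0333, -0.0838, -0.4596)
  A=0.0867, B=-0.4596, C=(l²−L²−A²−y'²−z²)/(2L)=0.0057
  √(A²+B²)=0.4677;  θ3 = -1.3843+1.5585 ≈ 0.1743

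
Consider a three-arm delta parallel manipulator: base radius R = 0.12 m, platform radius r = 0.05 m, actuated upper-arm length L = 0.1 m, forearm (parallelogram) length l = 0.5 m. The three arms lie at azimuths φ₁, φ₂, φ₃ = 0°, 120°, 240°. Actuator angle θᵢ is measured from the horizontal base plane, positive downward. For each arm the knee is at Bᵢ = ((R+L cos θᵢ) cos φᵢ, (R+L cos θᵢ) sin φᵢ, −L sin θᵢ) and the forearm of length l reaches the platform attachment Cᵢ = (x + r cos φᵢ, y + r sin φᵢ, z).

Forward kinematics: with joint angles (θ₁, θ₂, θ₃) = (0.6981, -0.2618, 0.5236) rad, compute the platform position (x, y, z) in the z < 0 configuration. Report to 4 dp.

centre 1 = (0.1466·cos0.0°, 0.1466·sin0.0°, -0.0643) = (0.1466, 0.0000, -0.0643)
centre 2 = (0.1666·cos120.0°, 0.1666·sin120.0°, 0.0259) = (-0.0833, 0.1443, 0.0259)
arm 3 at φ=240.0°: e+L cos θ3 = 0.1566;  centre 3 = (-0.0783, -0.1356, -0.0500)
subtract pairs → two planes through P
[-0.4598 0.2885 0.1803]·P = 0.0028;  [-0.4498 -0.2712 0.0286]·P = 0.0014
det = 0.2545;  x = -0.0046+0.2245z,  y = 0.0024+-0.2671z
quadratic in z: (1.1218)z²+(0.0594)z+(-0.2230)=0, √Δ=1.0021 → z ∈ {-0.4731, 0.4202}; z = -0.4731 (taking z<0)
x = -0.1108, y = 0.1288

(-0.1108, 0.1288, -0.4731)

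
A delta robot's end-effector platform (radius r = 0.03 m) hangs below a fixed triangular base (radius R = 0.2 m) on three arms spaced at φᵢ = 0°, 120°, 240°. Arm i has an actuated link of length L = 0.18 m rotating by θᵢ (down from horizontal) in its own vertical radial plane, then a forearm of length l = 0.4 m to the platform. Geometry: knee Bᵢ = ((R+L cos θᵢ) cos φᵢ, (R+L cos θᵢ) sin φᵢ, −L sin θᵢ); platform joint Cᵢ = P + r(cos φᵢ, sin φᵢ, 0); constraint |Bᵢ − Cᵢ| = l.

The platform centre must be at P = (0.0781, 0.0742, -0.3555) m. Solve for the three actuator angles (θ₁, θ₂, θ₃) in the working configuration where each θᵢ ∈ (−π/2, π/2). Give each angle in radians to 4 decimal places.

φ1=0.0° → target in arm frame (0.0781, 0.0742)
  e−x'=0.0919;  (l²−L²−(e−x')²−y'²−z²)/2L = -0.0354
  γ=atan2(-0.3555,0.0919)=-1.3178;  ψ=arccos(-0.0963)=1.6673;  θ1=γ+ψ≈0.3494
φ2=120.0° → target in arm frame (0.0252, -0.1047)
  A=0.1448, B=-0.3555, C=(l²−L²−A²−y'²−z²)/(2L)=-0.0853
  θ2 = atan2(B,A) + arccos(C/0.3839) = 0.6109
φ3=240.0° → target in arm frame (-0.1033, 0.0305)
  A=0.2733, B=-0.3555, C=(l²−L²−A²−y'²−z²)/(2L)=-0.2067
  θ3 = atan2(B,A) + arccos(C/0.4484) = 1.1345

θ₁ = 0.3494, θ₂ = 0.6109, θ₃ = 1.1345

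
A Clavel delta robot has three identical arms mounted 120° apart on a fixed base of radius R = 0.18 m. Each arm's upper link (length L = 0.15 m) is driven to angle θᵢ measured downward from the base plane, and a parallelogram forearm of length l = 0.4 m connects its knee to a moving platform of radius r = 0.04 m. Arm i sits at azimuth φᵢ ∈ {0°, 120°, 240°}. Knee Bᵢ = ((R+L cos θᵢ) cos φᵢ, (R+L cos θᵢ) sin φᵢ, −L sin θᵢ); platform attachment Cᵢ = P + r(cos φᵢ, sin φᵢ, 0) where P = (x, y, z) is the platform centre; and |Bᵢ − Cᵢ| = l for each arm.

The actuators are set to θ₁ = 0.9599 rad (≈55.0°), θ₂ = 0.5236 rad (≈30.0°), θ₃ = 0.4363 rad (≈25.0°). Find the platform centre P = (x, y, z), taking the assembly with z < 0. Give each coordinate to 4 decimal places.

S1 = (0.2260·cos0.0°, 0.2260·sin0.0°, -0.1229) = (0.2260, 0.0000, -0.1229)
φ2=120.0°: virtual centre (-0.1350, 0.2337, -0.0750), radius l
φ3=240.0°: virtual centre (-0.1380, -0.2390, -0.0634), radius l
|S₂|²−|S₁|² = 0.0123;  |S₃|²−|S₁|² = 0.0140
linear system: -0.7220x+0.4675y = 0.0123−0.0957z; -0.7280x+-0.4780y = 0.0140−0.1190z
det = 0.6854;  x = -0.0181+0.1479z,  y = -0.0017+0.0236z
into |P−S₁|² = l²: 1.0224z² + 0.1734z + -0.0853 = 0;  Δ = 0.3789;  z = -0.3859 or 0.2162 → z<0 root = -0.3859
x = -0.0752, y = -0.0108

(-0.0752, -0.0108, -0.3859)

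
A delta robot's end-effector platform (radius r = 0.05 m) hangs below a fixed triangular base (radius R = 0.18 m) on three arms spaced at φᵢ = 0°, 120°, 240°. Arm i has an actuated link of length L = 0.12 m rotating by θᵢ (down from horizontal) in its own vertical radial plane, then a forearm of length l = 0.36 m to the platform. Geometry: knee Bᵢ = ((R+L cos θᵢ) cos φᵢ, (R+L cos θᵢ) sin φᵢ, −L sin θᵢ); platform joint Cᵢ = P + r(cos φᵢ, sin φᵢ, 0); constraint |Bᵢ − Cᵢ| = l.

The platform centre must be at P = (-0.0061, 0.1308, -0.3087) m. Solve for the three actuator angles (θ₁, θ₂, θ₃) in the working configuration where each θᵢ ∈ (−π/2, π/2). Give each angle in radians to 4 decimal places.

θ₁ = 0.6107, θ₂ = -0.1746, θ₃ = 1.1347

arm 1 (φ=0.0°): x'=-0.0061, y'=0.1308
  e−x'=0.1361;  (l²−L²−(e−x')²−y'²−z²)/2L = -0.0655
  √(A²+B²)=0.3374;  θ1 = -1.1556+1.7663 ≈ 0.6107
arm 2 (φ=120.0°): x'=0.1163, y'=-0.0601
  A=0.0137, B=-0.3087, C=(l²−L²−A²−y'²−z²)/(2L)=0.0671
  θ2 = atan2(B,A) + arccos(C/0.3090) = -0.1746
φ3=240.0° → target in arm frame (-0.1102, -0.0707)
  e−x'=0.2402;  (l²−L²−(e−x')²−y'²−z²)/2L = -0.1783
  γ=atan2(-0.3087,0.2402)=-0.9095;  ψ=arccos(-0.4559)=2.0442;  θ3=γ+ψ≈1.1347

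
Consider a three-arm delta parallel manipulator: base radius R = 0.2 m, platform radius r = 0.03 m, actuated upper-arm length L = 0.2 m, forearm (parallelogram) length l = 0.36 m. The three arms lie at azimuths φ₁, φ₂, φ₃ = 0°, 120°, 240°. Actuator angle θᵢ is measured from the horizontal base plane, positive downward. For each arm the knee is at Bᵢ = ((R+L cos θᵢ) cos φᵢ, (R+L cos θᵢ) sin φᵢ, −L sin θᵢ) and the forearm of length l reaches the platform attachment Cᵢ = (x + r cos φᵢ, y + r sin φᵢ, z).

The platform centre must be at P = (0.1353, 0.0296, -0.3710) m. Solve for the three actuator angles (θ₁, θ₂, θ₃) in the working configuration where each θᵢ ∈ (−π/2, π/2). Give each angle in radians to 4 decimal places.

θ₁ = 0.4362, θ₂ = 1.2215, θ₃ = 1.3961

φ1=0.0° → target in arm frame (0.1353, 0.0296)
  A cos θ + B sin θ = C:  0.0347·cos θ + -0.3710·sin θ = -0.1253
  √(A²+B²)=0.3726;  θ1 = -1.4775+1.9138 ≈ 0.4362
arm 2 (φ=120.0°): x'=-0.0420, y'=-0.1320
  A=0.2120, B=-0.3710, C=(l²−L²−A²−y'²−z²)/(2L)=-0.2760
  √(A²+B²)=0.4273;  θ2 = -1.0516+2.2731 ≈ 1.2215
arm 3 (φ=240.0°): x'=-0.0933, y'=0.1024
  A cos θ + B sin θ = C:  0.2633·cos θ + -0.3710·sin θ = -0.3196
  θ3 = atan2(B,A) + arccos(C/0.4549) = 1.3961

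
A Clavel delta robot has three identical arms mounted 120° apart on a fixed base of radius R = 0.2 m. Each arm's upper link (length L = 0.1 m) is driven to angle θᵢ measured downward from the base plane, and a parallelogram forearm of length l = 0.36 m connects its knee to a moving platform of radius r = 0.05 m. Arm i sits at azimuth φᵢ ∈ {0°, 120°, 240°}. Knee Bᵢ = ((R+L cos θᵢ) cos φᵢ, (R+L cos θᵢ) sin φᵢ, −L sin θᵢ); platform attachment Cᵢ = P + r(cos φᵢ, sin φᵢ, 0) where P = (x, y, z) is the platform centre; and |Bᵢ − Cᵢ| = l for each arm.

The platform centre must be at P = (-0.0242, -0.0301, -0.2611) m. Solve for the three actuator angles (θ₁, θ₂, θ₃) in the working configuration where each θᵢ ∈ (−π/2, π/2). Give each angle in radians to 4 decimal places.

θ₁ = 0.2612, θ₂ = 0.1742, θ₃ = -0.3492

arm 1 (φ=0.0°): x'=-0.0242, y'=-0.0301
  A=0.1742, B=-0.2611, C=(l²−L²−A²−y'²−z²)/(2L)=0.1009
  √(A²+B²)=0.3139;  θ1 = -0.9824+1.2436 ≈ 0.2612
rotate P by −φ2: (-0.0140, 0.0360, -0.2611)
  e−x'=0.1640;  (l²−L²−(e−x')²−y'²−z²)/2L = 0.1162
  γ=atan2(-0.2611,0.1640)=-1.0101;  ψ=arccos(0.3770)=1.1843;  θ2=γ+ψ≈0.1742
rotate P by −φ3: (0.0382, -0.0059, -0.2611)
  A=0.1118, B=-0.2611, C=(l²−L²−A²−y'²−z²)/(2L)=0.1944
  √(A²+B²)=0.2840;  θ3 = -1.1661+0.8169 ≈ -0.3492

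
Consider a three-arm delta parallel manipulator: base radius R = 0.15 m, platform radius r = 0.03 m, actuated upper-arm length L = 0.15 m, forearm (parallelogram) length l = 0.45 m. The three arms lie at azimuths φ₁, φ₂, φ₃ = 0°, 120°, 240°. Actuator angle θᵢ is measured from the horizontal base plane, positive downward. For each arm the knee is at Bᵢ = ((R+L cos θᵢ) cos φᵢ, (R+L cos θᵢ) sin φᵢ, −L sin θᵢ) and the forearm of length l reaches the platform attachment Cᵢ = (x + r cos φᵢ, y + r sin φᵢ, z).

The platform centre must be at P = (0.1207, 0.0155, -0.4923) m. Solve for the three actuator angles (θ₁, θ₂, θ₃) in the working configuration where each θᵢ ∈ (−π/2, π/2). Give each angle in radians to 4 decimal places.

θ₁ = 0.4363, θ₂ = 1.0469, θ₃ = 1.1344

arm 1 (φ=0.0°): x'=0.1207, y'=0.0155
  A=-0.0007, B=-0.4923, C=(l²−L²−A²−y'²−z²)/(2L)=-0.2087
  θ1 = atan2(B,A) + arccos(C/0.4923) = 0.4363
arm 2 (φ=120.0°): x'=-0.0469, y'=-0.1123
  e−x'=0.1669;  (l²−L²−(e−x')²−y'²−z²)/2L = -0.3428
  γ=atan2(-0.4923,0.1669)=-1.2439;  ψ=arccos(-0.6594)=2.2908;  θ2=γ+ψ≈1.0469
φ3=240.0° → target in arm frame (-0.0738, 0.0968)
  e−x'=0.1938;  (l²−L²−(e−x')²−y'²−z²)/2L = -0.3642
  θ3 = atan2(B,A) + arccos(C/0.5291) = 1.1344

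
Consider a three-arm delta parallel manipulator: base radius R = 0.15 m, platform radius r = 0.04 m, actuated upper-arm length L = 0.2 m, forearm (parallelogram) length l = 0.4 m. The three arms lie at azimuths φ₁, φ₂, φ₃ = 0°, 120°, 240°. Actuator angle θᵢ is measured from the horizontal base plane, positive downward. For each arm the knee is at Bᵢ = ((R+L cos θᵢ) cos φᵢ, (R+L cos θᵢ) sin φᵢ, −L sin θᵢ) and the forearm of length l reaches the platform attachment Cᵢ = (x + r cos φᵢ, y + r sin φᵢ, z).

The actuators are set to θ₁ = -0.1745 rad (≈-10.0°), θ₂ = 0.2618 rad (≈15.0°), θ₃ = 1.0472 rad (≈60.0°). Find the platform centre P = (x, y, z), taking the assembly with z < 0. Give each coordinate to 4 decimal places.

(0.1257, 0.1186, -0.3015)

arm 1 at φ=0.0°: e+L cos θ1 = 0.3070;  O1 = (0.3070, 0.0000, 0.0347)
O2 = (0.3032·cos120.0°, 0.3032·sin120.0°, -0.0518) = (-0.1516, 0.2626, -0.0518)
O3 = (0.2100·cos240.0°, 0.2100·sin240.0°, -0.1732) = (-0.1050, -0.1819, -0.1732)
|O₂|²−|O₁|² = -0.0008;  |O₃|²−|O₁|² = -0.0213
plane₁₂: -0.9171x+0.5251y+-0.1730z = -0.0008
det = 0.7662;  x = 0.0150+-0.3671z,  y = 0.0246+-0.3117z
quadratic in z: (1.2319)z²+(0.1295)z+(-0.0730)=0, √Δ=0.6134 → z ∈ {-0.3015, 0.1964}; z = -0.3015 (taking z<0)
x = 0.1257, y = 0.1186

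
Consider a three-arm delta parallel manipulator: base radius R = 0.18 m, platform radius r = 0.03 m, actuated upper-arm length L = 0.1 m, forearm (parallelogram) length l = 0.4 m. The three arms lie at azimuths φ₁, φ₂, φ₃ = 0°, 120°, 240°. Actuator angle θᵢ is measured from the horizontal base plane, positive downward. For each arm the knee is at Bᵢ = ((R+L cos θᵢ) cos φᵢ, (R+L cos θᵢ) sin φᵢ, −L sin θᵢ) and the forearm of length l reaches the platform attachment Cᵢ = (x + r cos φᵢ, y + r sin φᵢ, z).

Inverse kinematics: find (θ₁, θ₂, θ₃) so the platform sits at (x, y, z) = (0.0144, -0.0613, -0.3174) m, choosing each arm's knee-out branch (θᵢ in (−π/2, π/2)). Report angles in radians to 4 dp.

rotate P by −φ1: (0.0144, -0.0613, -0.3174)
  A cos θ + B sin θ = C:  0.1356·cos θ + -0.3174·sin θ = 0.1356
  γ=atan2(-0.3174,0.1356)=-1.1670;  ψ=arccos(0.3928)=1.1672;  θ1=γ+ψ≈0.0001
φ2=120.0° → target in arm frame (-0.0603, 0.0182)
  A cos θ + B sin θ = C:  0.2103·cos θ + -0.3174·sin θ = 0.0235
  θ2 = atan2(B,A) + arccos(C/0.3807) = 0.5233
rotate P by −φ3: (0.0459, 0.0431, -0.3174)
  A cos θ + B sin θ = C:  0.1041·cos θ + -0.3174·sin θ = 0.1828
  γ=atan2(-0.3174,0.1041)=-1.2538;  ψ=arccos(0.5472)=0.9918;  θ3=γ+ψ≈-0.2621

θ₁ = 0.0001, θ₂ = 0.5233, θ₃ = -0.2621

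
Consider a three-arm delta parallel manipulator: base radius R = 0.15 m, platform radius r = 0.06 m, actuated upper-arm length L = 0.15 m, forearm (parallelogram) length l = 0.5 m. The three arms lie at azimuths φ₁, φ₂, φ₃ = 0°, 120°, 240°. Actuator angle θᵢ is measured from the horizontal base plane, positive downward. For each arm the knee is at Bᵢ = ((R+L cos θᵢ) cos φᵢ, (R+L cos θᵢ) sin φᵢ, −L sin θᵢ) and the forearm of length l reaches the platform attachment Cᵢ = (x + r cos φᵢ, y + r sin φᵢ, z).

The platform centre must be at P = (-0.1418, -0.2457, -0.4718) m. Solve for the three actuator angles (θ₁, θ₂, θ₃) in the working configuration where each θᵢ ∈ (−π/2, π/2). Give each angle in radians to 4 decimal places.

θ₁ = 1.2215, θ₂ = 1.2217, θ₃ = -0.1748

rotate P by −φ1: (-0.1418, -0.2457, -0.4718)
  e−x'=0.2318;  (l²−L²−(e−x')²−y'²−z²)/2L = -0.3640
  γ=atan2(-0.4718,0.2318)=-1.1141;  ψ=arccos(-0.6924)=2.3356;  θ1=γ+ψ≈1.2215
φ2=120.0° → target in arm frame (-0.1419, 0.2457)
  A cos θ + B sin θ = C:  0.2319·cos θ + -0.4718·sin θ = -0.3640
  √(A²+B²)=0.5257;  θ2 = -1.1140+2.3357 ≈ 1.2217
φ3=240.0° → target in arm frame (0.2837, 0.0000)
  e−x'=-0.1937;  (l²−L²−(e−x')²−y'²−z²)/2L = -0.1087
  θ3 = atan2(B,A) + arccos(C/0.5100) = -0.1748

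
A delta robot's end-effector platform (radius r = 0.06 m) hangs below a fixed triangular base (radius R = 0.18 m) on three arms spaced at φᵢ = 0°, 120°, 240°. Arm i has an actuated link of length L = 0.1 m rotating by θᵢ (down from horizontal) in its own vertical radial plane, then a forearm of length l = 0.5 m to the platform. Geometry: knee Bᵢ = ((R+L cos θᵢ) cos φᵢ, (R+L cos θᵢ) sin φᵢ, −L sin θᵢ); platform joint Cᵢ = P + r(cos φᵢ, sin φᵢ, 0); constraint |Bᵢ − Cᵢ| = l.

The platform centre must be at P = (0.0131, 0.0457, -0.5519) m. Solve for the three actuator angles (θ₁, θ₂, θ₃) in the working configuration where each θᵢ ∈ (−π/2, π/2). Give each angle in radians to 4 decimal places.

arm 1 (φ=0.0°): x'=0.0131, y'=0.0457
  A=0.1069, B=-0.5519, C=(l²−L²−A²−y'²−z²)/(2L)=-0.3905
  γ=atan2(-0.5519,0.1069)=-1.3795;  ψ=arccos(-0.6947)=2.3388;  θ1=γ+ψ≈0.9594
arm 2 (φ=120.0°): x'=0.0330, y'=-0.0342
  A cos θ + B sin θ = C:  0.0870·cos θ + -0.5519·sin θ = -0.3666
  θ2 = atan2(B,A) + arccos(C/0.5587) = 0.8721
arm 3 (φ=240.0°): x'=-0.0461, y'=-0.0115
  A cos θ + B sin θ = C:  0.1661·cos θ + -0.5519·sin θ = -0.4616
  γ=atan2(-0.5519,0.1661)=-1.2784;  ψ=arccos(-0.8009)=2.4996;  θ3=γ+ψ≈1.2212

θ₁ = 0.9594, θ₂ = 0.8721, θ₃ = 1.2212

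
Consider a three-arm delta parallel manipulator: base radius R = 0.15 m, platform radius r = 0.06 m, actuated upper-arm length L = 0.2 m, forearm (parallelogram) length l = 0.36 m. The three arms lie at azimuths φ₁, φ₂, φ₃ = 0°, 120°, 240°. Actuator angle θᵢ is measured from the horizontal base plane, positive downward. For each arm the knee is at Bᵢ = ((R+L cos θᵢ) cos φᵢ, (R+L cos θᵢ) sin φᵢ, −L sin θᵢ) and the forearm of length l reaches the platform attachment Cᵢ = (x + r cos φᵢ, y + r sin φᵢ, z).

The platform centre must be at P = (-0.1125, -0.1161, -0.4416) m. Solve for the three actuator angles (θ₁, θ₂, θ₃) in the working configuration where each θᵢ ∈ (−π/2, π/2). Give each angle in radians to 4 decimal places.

θ₁ = 1.3963, θ₂ = 1.2218, θ₃ = 0.5233

arm 1 (φ=0.0°): x'=-0.1125, y'=-0.1161
  e−x'=0.2025;  (l²−L²−(e−x')²−y'²−z²)/2L = -0.3997
  θ1 = atan2(B,A) + arccos(C/0.4858) = 1.3963
arm 2 (φ=120.0°): x'=-0.0443, y'=0.1555
  A=0.1343, B=-0.4416, C=(l²−L²−A²−y'²−z²)/(2L)=-0.3690
  γ=atan2(-0.4416,0.1343)=-1.2756;  ψ=arccos(-0.7996)=2.4973;  θ2=γ+ψ≈1.2218
φ3=240.0° → target in arm frame (0.1568, -0.0394)
  e−x'=-0.0668;  (l²−L²−(e−x')²−y'²−z²)/2L = -0.2786
  θ3 = atan2(B,A) + arccos(C/0.4466) = 0.5233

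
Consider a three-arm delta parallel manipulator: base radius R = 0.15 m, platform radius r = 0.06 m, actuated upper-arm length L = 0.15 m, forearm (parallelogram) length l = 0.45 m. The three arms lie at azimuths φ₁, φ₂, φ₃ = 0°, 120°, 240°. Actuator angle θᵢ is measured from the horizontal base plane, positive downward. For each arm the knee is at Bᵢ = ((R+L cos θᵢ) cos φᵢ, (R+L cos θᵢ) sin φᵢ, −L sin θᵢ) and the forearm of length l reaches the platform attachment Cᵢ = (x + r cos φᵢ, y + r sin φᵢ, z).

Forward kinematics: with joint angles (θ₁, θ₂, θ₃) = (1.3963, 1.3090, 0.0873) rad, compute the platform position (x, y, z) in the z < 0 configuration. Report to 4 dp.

(-0.1365, -0.1988, -0.4627)

φ1=0.0°: virtual centre (0.1160, 0.0000, -0.1477), radius l
φ2=120.0°: virtual centre (-0.0644, 0.1116, -0.1449), radius l
φ3=240.0°: virtual centre (-0.1197, -0.2074, -0.0131), radius l
eliminate P² terms by subtracting sphere 1 from 2 and 3
[-0.3609 0.2231 0.0057]·P = 0.0023;  [-0.4715 -0.4147 0.2693]·P = 0.0222
det = 0.2549;  x = -0.0232+0.2450z,  y = -0.0272+0.3708z
quadratic in z: (1.1975)z²+(0.2071)z+(-0.1606)=0, √Δ=0.9011 → z ∈ {-0.4627, 0.2898}; z = -0.4627 (taking z<0)
x = -0.1365, y = -0.1988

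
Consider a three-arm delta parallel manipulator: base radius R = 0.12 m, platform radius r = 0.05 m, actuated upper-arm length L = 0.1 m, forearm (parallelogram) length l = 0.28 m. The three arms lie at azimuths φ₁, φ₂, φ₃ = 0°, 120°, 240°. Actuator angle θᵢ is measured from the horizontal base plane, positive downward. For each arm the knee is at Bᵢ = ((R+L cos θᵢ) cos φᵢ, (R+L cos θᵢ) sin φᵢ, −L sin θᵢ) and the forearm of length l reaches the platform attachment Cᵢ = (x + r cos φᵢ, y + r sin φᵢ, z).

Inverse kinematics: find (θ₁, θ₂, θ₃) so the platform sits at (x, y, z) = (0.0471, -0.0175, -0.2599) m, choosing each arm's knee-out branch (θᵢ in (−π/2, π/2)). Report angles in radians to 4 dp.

θ₁ = 0.0875, θ₂ = 0.6106, θ₃ = 0.4361

arm 1 (φ=0.0°): x'=0.0471, y'=-0.0175
  A cos θ + B sin θ = C:  0.0229·cos θ + -0.2599·sin θ = 0.0001
  √(A²+B²)=0.2609;  θ1 = -1.4829+1.5704 ≈ 0.0875
φ2=120.0° → target in arm frame (-0.0387, -0.0320)
  A cos θ + B sin θ = C:  0.1087·cos θ + -0.2599·sin θ = -0.0600
  √(A²+B²)=0.2817;  θ2 = -1.1746+1.7853 ≈ 0.6106
φ3=240.0° → target in arm frame (-0.0084, 0.0495)
  e−x'=0.0784;  (l²−L²−(e−x')²−y'²−z²)/2L = -0.0387
  θ3 = atan2(B,A) + arccos(C/0.2715) = 0.4361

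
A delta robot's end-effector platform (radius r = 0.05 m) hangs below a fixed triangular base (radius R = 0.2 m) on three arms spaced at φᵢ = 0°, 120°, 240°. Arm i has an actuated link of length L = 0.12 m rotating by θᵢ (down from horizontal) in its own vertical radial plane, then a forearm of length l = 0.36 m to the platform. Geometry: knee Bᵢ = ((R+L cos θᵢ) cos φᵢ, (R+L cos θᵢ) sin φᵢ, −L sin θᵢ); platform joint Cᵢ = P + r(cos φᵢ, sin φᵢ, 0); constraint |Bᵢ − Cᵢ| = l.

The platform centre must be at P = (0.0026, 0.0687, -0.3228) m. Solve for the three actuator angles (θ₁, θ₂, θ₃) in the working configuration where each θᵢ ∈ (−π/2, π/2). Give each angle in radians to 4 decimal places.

φ1=0.0° → target in arm frame (0.0026, 0.0687)
  A=0.1474, B=-0.3228, C=(l²−L²−A²−y'²−z²)/(2L)=-0.0644
  √(A²+B²)=0.3549;  θ1 = -1.1424+1.7532 ≈ 0.6107
φ2=120.0° → target in arm frame (0.0582, -0.0366)
  A cos θ + B sin θ = C:  0.0918·cos θ + -0.3228·sin θ = 0.0051
  θ2 = atan2(B,A) + arccos(C/0.3356) = 0.2618
φ3=240.0° → target in arm frame (-0.0608, -0.0321)
  e−x'=0.2108;  (l²−L²−(e−x')²−y'²−z²)/2L = -0.1436
  θ3 = atan2(B,A) + arccos(C/0.3855) = 0.9602

θ₁ = 0.6107, θ₂ = 0.2618, θ₃ = 0.9602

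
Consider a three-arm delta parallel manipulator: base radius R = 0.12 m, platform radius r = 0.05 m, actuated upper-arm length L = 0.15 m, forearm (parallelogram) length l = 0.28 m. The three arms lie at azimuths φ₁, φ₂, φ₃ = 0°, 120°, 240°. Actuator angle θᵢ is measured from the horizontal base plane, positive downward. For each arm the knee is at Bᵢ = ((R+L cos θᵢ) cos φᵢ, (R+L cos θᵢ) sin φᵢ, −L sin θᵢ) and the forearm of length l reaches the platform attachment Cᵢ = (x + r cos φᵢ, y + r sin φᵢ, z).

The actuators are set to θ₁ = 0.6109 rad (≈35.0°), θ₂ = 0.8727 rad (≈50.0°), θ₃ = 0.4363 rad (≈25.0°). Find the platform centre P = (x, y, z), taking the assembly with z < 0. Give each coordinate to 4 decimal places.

(0.0081, -0.0553, -0.2890)

φ1=0.0°: virtual centre (0.1929, 0.0000, -0.0860), radius l
O2 = (0.1664·cos120.0°, 0.1664·sin120.0°, -0.1149) = (-0.0832, 0.1441, -0.1149)
arm 3 at φ=240.0°: e+L cos θ3 = 0.2059;  O3 = (-0.1030, -0.1784, -0.0634)
eliminate P² terms by subtracting sphere 1 from 2 and 3
plane₁₂: -0.5522x+0.2882y+-0.0577z = -0.0037
det = 0.3675;  x = 0.0022+-0.0205z,  y = -0.0087+0.1610z
quadratic in z: (1.0264)z²+(0.1771)z+(-0.0346)=0, √Δ=0.4162 → z ∈ {-0.2890, 0.1165}; z = -0.2890 (taking z<0)
x = 0.0081, y = -0.0553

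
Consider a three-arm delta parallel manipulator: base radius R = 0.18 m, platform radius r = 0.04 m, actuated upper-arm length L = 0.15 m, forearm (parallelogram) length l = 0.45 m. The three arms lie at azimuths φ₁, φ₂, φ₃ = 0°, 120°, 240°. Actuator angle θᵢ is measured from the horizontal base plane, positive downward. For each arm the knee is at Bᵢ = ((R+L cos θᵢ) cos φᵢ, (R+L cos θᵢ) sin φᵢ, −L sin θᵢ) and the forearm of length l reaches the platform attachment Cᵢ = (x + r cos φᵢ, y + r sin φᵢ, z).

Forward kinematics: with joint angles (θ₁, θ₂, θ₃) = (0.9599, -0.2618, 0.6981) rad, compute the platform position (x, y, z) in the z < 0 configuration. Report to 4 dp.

arm 1 at φ=0.0°: e+L cos θ1 = 0.2260;  centre 1 = (0.2260, 0.0000, -0.1229)
φ2=120.0°: virtual centre (-0.1424, 0.2467, 0.0388), radius l
arm 3 at φ=240.0°: e+L cos θ3 = 0.2549;  centre 3 = (-0.1275, -0.2208, -0.0964)
eliminate P² terms by subtracting sphere 1 from 2 and 3
plane₁₂: -0.7370x+0.4934y+0.3234z = 0.0165
Cramer: x(z) = -0.0167+0.2505z;  y(z) = 0.0084-0.2813z
into |P−centre ₁|² = l²: 1.1419z² + 0.1194z + -0.1284 = 0;  Δ = 0.6007;  z = -0.3917 or 0.2871 → z<0 root = -0.3917
x = -0.1148, y = 0.1186

(-0.1148, 0.1186, -0.3917)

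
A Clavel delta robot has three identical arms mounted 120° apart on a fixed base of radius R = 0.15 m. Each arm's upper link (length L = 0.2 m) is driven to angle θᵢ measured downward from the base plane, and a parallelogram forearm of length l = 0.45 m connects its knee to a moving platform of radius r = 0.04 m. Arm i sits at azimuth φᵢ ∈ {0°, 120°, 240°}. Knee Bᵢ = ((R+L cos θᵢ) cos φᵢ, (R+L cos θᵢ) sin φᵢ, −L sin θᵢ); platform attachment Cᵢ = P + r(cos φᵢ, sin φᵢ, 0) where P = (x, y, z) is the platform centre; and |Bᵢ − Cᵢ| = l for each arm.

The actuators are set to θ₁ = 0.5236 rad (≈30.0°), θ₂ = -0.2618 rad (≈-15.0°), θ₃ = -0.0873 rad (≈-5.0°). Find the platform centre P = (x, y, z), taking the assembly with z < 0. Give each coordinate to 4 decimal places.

(-0.1061, 0.0204, -0.3248)

φ1=0.0°: virtual centre (0.2832, 0.0000, -0.1000), radius l
arm 2 at φ=120.0°: (R−r)+L cos θ2 = 0.3032;  O2 = (-0.1516, 0.2626, 0.0518)
arm 3 at φ=240.0°: (R−r)+L cos θ3 = 0.3092;  O3 = (-0.1546, -0.2678, 0.0174)
subtract pairs → two planes through P
linear system: -0.8696x+0.5251y = 0.0044−0.3035z; -0.8756x+-0.5356y = 0.0057−0.2349z
det = 0.9256;  x = -0.0058+0.3089z,  y = -0.0012+-0.0665z
quadratic in z: (1.0998)z²+(0.0216)z+(-0.1090)=0, √Δ=0.6928 → z ∈ {-0.3248, 0.3051}; z = -0.3248 (taking z<0)
x = -0.1061, y = 0.0204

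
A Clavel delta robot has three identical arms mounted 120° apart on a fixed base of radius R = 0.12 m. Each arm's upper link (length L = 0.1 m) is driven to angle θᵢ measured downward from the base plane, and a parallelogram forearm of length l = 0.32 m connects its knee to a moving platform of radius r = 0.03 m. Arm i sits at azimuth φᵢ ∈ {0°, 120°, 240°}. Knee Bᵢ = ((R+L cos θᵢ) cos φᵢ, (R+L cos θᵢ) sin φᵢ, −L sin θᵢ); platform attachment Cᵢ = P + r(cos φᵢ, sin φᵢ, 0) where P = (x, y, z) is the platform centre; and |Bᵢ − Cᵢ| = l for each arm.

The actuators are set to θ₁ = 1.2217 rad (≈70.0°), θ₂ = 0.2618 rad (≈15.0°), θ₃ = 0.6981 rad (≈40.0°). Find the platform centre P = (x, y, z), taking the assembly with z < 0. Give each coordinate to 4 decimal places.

arm 1 at φ=0.0°: ρ1 = 0.1242;  O1 = (0.1242, 0.0000, -0.0940)
φ2=120.0°: virtual centre (-0.0933, 0.1616, -0.0259), radius l
φ3=240.0°: virtual centre (-0.0833, -0.1443, -0.0643), radius l
eliminate P² terms by subtracting sphere 1 from 2 and 3
linear system: -0.4350x+0.3232y = 0.0112−0.1362z; -0.4150x+-0.2886y = 0.0076−0.0594z
Cramer: x(z) = -0.0220+0.2252z;  y(z) = 0.0052-0.1182z
quadratic in z: (1.0647)z²+(0.1209)z+(-0.0722)=0, √Δ=0.5674 → z ∈ {-0.3232, 0.2097}; z = -0.3232 (taking z<0)
x = -0.0948, y = 0.0434

(-0.0948, 0.0434, -0.3232)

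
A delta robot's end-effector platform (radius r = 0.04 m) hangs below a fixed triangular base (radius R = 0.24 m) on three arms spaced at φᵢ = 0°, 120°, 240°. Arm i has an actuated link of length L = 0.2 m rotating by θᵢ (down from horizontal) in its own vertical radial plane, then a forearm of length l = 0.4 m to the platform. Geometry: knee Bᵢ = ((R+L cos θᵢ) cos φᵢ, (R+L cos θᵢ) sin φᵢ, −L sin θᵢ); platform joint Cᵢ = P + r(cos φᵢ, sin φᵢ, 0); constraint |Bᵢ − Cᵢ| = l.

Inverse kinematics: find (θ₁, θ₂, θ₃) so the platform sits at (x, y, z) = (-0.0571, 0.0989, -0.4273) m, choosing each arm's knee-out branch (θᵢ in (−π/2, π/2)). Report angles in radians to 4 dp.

φ1=0.0° → target in arm frame (-0.0571, 0.0989)
  e−x'=0.2571;  (l²−L²−(e−x')²−y'²−z²)/2L = -0.3462
  √(A²+B²)=0.4987;  θ1 = -1.0291+2.3381 ≈ 1.3089
rotate P by −φ2: (0.1142, 0.0000, -0.4273)
  A cos θ + B sin θ = C:  0.0858·cos θ + -0.4273·sin θ = -0.1749
  γ=atan2(-0.4273,0.0858)=-1.3726;  ψ=arccos(-0.4012)=1.9837;  θ2=γ+ψ≈0.6110
arm 3 (φ=240.0°): x'=-0.0571, y'=-0.0989
  A cos θ + B sin θ = C:  0.2571·cos θ + -0.4273·sin θ = -0.3462
  θ3 = atan2(B,A) + arccos(C/0.4987) = 1.3089

θ₁ = 1.3089, θ₂ = 0.6110, θ₃ = 1.3089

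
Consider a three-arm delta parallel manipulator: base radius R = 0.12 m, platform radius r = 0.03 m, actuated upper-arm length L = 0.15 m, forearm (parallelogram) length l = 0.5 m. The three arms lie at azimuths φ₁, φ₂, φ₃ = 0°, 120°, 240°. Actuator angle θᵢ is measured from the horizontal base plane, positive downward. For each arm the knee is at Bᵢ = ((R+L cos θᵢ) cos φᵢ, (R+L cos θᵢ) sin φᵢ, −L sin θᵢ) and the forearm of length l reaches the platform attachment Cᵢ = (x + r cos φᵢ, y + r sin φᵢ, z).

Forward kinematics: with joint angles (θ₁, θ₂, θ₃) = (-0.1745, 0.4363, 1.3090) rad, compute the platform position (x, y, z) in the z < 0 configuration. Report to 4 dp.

centre 1 = (0.2377·cos0.0°, 0.2377·sin0.0°, 0.0260) = (0.2377, 0.0000, 0.0260)
arm 2 at φ=120.0°: (R−r)+L cos θ2 = 0.2259;  centre 2 = (-0.1130, 0.1957, -0.0634)
centre 3 = (0.1288·cos240.0°, 0.1288·sin240.0°, -0.1449) = (-0.0644, -0.1116, -0.1449)
subtract pairs → two planes through P
plane₁₂: -0.7014x+0.3914y+-0.1789z = -0.0021
det = 0.3930;  x = 0.0207+-0.4420z,  y = 0.0317+-0.3351z
sphere 1 gives Az²+Bz+C=0 with A=1.3077, B=0.1185, C=-0.2012;  B²−4AC=1.0666;  roots -0.4402, 0.3496;  negative root z = -0.4402
x = 0.2153, y = 0.1792

(0.2153, 0.1792, -0.4402)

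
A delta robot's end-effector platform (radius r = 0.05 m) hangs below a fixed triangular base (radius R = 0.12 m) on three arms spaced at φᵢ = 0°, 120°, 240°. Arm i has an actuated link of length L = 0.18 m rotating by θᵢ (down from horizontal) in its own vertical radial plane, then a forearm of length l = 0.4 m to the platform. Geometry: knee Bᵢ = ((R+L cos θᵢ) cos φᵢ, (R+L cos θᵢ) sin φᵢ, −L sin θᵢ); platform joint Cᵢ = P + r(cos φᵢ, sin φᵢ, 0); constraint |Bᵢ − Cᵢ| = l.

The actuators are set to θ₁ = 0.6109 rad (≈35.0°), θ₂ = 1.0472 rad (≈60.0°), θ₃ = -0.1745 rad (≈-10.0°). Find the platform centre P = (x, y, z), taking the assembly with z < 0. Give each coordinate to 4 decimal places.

centre 1 = (0.2174·cos0.0°, 0.2174·sin0.0°, -0.1032) = (0.2174, 0.0000, -0.1032)
arm 2 at φ=120.0°: (R−r)+L cos θ2 = 0.1600;  centre 2 = (-0.0800, 0.1386, -0.1559)
centre 3 = (0.2473·cos240.0°, 0.2473·sin240.0°, 0.0313) = (-0.1236, -0.2141, 0.0313)
|centre ₂|²−|centre ₁|² = -0.0080;  |centre ₃|²−|centre ₁|² = 0.0042
plane₁₂: -0.5949x+0.2771y+-0.1053z = -0.0080
det = 0.4438;  x = 0.0052+0.0664z,  y = -0.0180+0.5224z
quadratic in z: (1.2773)z²+(0.1596)z+(-0.1040)=0, √Δ=0.7460 → z ∈ {-0.3545, 0.2296}; z = -0.3545 (taking z<0)
x = -0.0184, y = -0.2031

(-0.0184, -0.2031, -0.3545)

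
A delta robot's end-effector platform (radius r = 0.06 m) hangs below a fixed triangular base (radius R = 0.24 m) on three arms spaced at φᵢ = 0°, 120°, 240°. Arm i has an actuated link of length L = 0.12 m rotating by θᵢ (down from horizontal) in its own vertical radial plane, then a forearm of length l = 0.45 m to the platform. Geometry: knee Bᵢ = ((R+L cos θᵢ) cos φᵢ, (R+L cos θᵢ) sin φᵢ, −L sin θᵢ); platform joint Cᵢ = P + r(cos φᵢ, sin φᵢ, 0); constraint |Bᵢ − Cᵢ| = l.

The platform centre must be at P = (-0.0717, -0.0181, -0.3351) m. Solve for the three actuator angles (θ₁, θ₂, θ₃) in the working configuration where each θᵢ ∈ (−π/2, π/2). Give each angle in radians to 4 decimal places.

arm 1 (φ=0.0°): x'=-0.0717, y'=-0.0181
  A=0.2517, B=-0.3351, C=(l²−L²−A²−y'²−z²)/(2L)=0.0505
  √(A²+B²)=0.4191;  θ1 = -0.9266+1.4499 ≈ 0.5234
φ2=120.0° → target in arm frame (0.0202, 0.0711)
  A=0.1598, B=-0.3351, C=(l²−L²−A²−y'²−z²)/(2L)=0.1883
  θ2 = atan2(B,A) + arccos(C/0.3713) = -0.0870
arm 3 (φ=240.0°): x'=0.0515, y'=-0.0530
  A=0.1285, B=-0.3351, C=(l²−L²−A²−y'²−z²)/(2L)=0.2354
  √(A²+B²)=0.3589;  θ3 = -1.2047+0.8555 ≈ -0.3492

θ₁ = 0.5234, θ₂ = -0.0870, θ₃ = -0.3492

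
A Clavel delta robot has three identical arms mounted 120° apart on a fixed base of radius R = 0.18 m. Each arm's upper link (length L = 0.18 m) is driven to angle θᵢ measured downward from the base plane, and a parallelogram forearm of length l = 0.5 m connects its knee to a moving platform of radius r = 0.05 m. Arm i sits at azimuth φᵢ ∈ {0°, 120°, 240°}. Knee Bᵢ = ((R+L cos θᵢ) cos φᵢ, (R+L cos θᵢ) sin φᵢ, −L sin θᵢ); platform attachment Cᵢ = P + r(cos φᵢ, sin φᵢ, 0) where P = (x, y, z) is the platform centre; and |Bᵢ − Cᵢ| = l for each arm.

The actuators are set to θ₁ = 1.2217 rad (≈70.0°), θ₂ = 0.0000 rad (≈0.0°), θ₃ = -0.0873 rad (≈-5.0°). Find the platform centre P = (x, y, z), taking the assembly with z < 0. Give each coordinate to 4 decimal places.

arm 1 at φ=0.0°: (R−r)+L cos θ1 = 0.1916;  S1 = (0.1916, 0.0000, -0.1691)
arm 2 at φ=120.0°: (R−r)+L cos θ2 = 0.3100;  S2 = (-0.1550, 0.2685, 0.0000)
S3 = (0.3093·cos240.0°, 0.3093·sin240.0°, 0.0157) = (-0.1547, -0.2679, 0.0157)
subtract pairs → two planes through P
[-0.6931 0.5369 0.3383]·P = 0.0308;  [-0.6925 -0.5357 0.3697]·P = 0.0306
det = 0.7431;  x = -0.0443+0.5110z,  y = 0.0001+0.0296z
sphere 1 gives Az²+Bz+C=0 with A=1.2620, B=0.0972, C=-0.1657;  B²−4AC=0.8461;  roots -0.4030, 0.3259;  negative root z = -0.4030
x = -0.2502, y = -0.0118

(-0.2502, -0.0118, -0.4030)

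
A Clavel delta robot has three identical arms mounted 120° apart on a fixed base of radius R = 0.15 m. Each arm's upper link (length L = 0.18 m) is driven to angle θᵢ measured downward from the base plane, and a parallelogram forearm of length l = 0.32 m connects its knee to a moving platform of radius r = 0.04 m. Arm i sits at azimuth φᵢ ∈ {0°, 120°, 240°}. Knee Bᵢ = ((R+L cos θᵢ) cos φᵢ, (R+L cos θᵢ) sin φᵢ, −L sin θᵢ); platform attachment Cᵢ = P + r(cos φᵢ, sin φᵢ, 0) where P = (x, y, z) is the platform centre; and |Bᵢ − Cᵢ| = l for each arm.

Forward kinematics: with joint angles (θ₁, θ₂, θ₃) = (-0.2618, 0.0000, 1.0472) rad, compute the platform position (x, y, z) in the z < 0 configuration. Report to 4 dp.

arm 1 at φ=0.0°: (R−r)+L cos θ1 = 0.2839;  centre 1 = (0.2839, 0.0000, 0.0466)
φ2=120.0°: virtual centre (-0.1450, 0.2511, 0.0000), radius l
φ3=240.0°: virtual centre (-0.1000, -0.1732, -0.1559), radius l
subtract pairs → two planes through P
[-0.8577 0.5023 -0.0932]·P = 0.0013;  [-0.7677 -0.3464 -0.4049]·P = -0.0185
Cramer: x(z) = 0.0129-0.3452z;  y(z) = 0.0247-0.4040z
quadratic in z: (1.2823)z²+(0.0739)z+(-0.0262)=0, √Δ=0.3739 → z ∈ {-0.1746, 0.1170}; z = -0.1746 (taking z<0)
x = 0.0732, y = 0.0952

(0.0732, 0.0952, -0.1746)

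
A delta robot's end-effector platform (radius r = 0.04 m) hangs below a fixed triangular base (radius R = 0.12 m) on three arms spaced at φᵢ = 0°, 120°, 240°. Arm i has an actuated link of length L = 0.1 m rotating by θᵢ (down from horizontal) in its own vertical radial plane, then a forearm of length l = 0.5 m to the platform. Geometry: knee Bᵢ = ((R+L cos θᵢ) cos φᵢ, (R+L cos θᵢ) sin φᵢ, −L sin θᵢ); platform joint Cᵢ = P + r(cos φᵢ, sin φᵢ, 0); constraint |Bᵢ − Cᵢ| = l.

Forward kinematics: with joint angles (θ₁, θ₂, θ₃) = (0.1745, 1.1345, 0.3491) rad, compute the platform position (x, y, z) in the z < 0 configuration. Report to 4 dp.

S1 = (0.1785·cos0.0°, 0.1785·sin0.0°, -0.0174) = (0.1785, 0.0000, -0.0174)
φ2=120.0°: virtual centre (-0.0611, 0.1059, -0.0906), radius l
arm 3 at φ=240.0°: e+L cos θ3 = 0.1740;  S3 = (-0.0870, -0.1507, -0.0342)
subtract pairs → two planes through P
linear system: -0.4792x+0.2118y = -0.0090−-0.1465z; -0.5309x+-0.3013y = -0.0007−-0.0337z
det = 0.2568;  x = 0.0111+-0.1997z,  y = -0.0172+0.2401z
quadratic in z: (1.0975)z²+(0.0933)z+(-0.2214)=0, √Δ=0.9903 → z ∈ {-0.4936, 0.4087}; z = -0.4936 (taking z<0)
x = 0.1097, y = -0.1358

(0.1097, -0.1358, -0.4936)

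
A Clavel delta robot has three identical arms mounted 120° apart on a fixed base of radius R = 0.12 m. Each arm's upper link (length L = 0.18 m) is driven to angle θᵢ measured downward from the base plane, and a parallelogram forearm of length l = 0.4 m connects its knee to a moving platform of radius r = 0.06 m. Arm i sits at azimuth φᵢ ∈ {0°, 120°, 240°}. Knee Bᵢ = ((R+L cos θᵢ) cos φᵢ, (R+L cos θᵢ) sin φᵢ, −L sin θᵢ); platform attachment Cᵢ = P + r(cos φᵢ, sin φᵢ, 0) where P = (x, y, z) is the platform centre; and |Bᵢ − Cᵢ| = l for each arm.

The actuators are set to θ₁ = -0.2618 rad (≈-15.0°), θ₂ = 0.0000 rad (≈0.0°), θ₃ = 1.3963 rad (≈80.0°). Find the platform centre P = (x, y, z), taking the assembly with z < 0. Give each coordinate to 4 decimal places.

φ1=0.0°: virtual centre (0.2339, 0.0000, 0.0466), radius l
S2 = (0.2400·cos120.0°, 0.2400·sin120.0°, 0.0000) = (-0.1200, 0.2078, 0.0000)
arm 3 at φ=240.0°: e+L cos θ3 = 0.0913;  S3 = (-0.0456, -0.0790, -0.1773)
|S₂|²−|S₁|² = 0.0007;  |S₃|²−|S₁|² = -0.0171
linear system: -0.7077x+0.4157y = 0.0007−-0.0932z; -0.5590x+-0.1580y = -0.0171−-0.4477z
det = 0.3442;  x = 0.0203+-0.5834z,  y = 0.0364+-0.7692z
quadratic in z: (1.9321)z²+(0.1000)z+(-0.1109)=0, √Δ=0.9312 → z ∈ {-0.2669, 0.2151}; z = -0.2669 (taking z<0)
x = 0.1760, y = 0.2417

(0.1760, 0.2417, -0.2669)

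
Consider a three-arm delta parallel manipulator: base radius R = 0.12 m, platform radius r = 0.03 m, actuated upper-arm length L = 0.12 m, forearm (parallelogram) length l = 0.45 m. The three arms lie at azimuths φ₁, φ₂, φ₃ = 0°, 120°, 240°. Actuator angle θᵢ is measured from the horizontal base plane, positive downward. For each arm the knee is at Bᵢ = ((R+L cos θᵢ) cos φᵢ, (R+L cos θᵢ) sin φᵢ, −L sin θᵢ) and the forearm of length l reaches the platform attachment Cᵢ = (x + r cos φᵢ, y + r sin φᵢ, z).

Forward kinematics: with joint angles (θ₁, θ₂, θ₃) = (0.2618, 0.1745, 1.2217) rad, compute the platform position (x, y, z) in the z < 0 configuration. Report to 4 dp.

(0.0835, 0.1691, -0.4297)

O1 = (0.2059·cos0.0°, 0.2059·sin0.0°, -0.0311) = (0.2059, 0.0000, -0.0311)
φ2=120.0°: virtual centre (-0.1041, 0.1803, -0.0208), radius l
O3 = (0.1310·cos240.0°, 0.1310·sin240.0°, -0.1128) = (-0.0655, -0.1135, -0.1128)
subtract pairs → two planes through P
[-0.6200 0.3606 0.0204]·P = 0.0004;  [-0.5429 -0.2270 -0.1634]·P = -0.0135
Cramer: x(z) = 0.0142-0.1613z;  y(z) = 0.0255-0.3341z
into |P−O₁|² = l²: 1.1376z² + 0.1069z + -0.1641 = 0;  Δ = 0.7583;  z = -0.4297 or 0.3357 → z<0 root = -0.4297
x = 0.0835, y = 0.1691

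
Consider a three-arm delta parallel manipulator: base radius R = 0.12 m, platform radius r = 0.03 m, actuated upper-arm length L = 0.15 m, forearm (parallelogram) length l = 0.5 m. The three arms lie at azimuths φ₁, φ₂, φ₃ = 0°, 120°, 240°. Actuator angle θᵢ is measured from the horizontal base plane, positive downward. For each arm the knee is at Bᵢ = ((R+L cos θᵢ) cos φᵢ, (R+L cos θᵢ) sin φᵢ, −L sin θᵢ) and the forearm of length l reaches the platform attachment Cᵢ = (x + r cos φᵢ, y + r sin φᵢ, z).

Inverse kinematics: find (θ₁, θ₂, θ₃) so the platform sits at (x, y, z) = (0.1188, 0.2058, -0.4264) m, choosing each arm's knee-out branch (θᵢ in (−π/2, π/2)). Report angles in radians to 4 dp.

rotate P by −φ1: (0.1188, 0.2058, -0.4264)
  e−x'=-0.0288;  (l²−L²−(e−x')²−y'²−z²)/2L = 0.0083
  γ=atan2(-0.4264,-0.0288)=-1.6382;  ψ=arccos(0.0195)=1.5513;  θ1=γ+ψ≈-0.0869
rotate P by −φ2: (0.1188, -0.2058, -0.4264)
  e−x'=-0.0288;  (l²−L²−(e−x')²−y'²−z²)/2L = 0.0084
  √(A²+B²)=0.4274;  θ2 = -1.6383+1.5513 ≈ -0.0870
rotate P by −φ3: (-0.2376, 0.0000, -0.4264)
  A=0.3276, B=-0.4264, C=(l²−L²−A²−y'²−z²)/(2L)=-0.2055
  θ3 = atan2(B,A) + arccos(C/0.5377) = 1.0473

θ₁ = -0.0869, θ₂ = -0.0870, θ₃ = 1.0473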